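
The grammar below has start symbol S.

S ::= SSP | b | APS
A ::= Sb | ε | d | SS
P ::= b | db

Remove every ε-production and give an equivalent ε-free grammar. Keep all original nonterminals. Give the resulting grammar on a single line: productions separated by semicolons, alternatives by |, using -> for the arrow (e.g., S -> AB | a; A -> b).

S -> b | PS | APS | SSP; A -> d | SS | Sb; P -> b | db

Nullable set: {A}.
S -> APS: A nullable, giving APS | PS.
Drop A -> ε.
Unchanged (no nullable symbols): S -> SSP; S -> b; A -> SS; A -> Sb; A -> d; P -> b; P -> db.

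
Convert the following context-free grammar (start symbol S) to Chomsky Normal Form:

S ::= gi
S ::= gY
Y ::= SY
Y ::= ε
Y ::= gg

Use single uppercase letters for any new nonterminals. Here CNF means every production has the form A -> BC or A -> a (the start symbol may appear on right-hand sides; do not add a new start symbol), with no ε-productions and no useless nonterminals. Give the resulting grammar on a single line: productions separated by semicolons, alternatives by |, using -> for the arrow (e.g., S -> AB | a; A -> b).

S -> g | AB | AY; A -> g; B -> i; Y -> g | AA | AB | AY | SY

Nullable: {Y}; after ε-elimination: S -> g | gY | gi; Y -> S | SY | gg.
After unit-elimination: S -> g | gY | gi; Y -> g | SY | gY | gg | gi.
TERM: introduce A -> g, B -> i and substitute in every rule of length ≥2.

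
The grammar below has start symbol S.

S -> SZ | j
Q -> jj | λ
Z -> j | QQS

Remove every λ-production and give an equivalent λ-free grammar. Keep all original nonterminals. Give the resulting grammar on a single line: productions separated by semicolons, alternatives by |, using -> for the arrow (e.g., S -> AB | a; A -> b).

Nullable set: {Q}.
Drop Q -> λ.
Z -> QQS: Q, Q nullable, giving QQS | QS | S.
Unchanged (no nullable symbols): S -> SZ; S -> j; Q -> jj; Z -> j.

S -> j | SZ; Q -> jj; Z -> S | j | QS | QQS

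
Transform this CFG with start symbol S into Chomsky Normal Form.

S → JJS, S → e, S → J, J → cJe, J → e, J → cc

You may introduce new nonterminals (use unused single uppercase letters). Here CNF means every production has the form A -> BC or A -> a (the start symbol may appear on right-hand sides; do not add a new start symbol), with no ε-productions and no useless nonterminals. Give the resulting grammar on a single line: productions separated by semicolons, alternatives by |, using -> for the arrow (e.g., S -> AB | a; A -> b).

No ε-productions.
After unit-elimination: S -> e | cc | JJS | cJe; J -> e | cc | cJe.
TERM: introduce A -> c, B -> e and substitute in every rule of length ≥2.
BIN: J -> AJB becomes J -> AC, C -> JB; S -> AJB becomes S -> AD, D -> JB; S -> JJS becomes S -> JE, E -> JS.

S -> e | AA | AD | JE; A -> c; B -> e; C -> JB; D -> JB; E -> JS; J -> e | AA | AC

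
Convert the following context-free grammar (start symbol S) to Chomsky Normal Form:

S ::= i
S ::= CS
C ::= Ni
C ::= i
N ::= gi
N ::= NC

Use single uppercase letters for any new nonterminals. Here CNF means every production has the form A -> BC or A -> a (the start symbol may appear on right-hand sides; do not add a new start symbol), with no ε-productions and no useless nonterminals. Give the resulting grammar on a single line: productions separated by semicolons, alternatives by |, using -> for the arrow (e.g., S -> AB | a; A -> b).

No ε-productions.
No unit productions to eliminate.
TERM: introduce B -> g, A -> i and substitute in every rule of length ≥2.

S -> i | CS; A -> i; B -> g; C -> i | NA; N -> BA | NC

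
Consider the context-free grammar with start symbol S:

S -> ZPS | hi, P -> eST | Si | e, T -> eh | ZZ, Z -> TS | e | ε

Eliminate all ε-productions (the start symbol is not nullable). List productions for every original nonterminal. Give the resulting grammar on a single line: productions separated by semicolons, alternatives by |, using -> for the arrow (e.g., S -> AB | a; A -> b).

S -> PS | hi | ZPS; P -> e | Si | eS | eST; T -> Z | ZZ | eh; Z -> S | e | TS

Nullable set: {T, Z}.
S -> ZPS: Z nullable, giving PS | ZPS.
P -> eST: T nullable, giving eS | eST.
T -> ZZ: Z, Z nullable, giving Z | ZZ.
Drop Z -> ε.
Z -> TS: T nullable, giving S | TS.
Unchanged (no nullable symbols): S -> hi; P -> Si; P -> e; T -> eh; Z -> e.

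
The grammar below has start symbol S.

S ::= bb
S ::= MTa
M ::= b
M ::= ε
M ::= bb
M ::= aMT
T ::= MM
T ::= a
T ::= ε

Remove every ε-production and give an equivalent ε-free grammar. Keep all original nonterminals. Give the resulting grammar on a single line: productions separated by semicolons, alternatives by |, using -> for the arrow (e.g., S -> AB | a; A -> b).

S -> a | Ma | Ta | bb | MTa; M -> a | b | aM | aT | bb | aMT; T -> M | a | MM

Nullable set: {M, T}.
S -> MTa: M, T nullable, giving MTa | Ma | Ta | a.
Drop M -> ε.
M -> aMT: M, T nullable, giving a | aM | aMT | aT.
Drop T -> ε.
T -> MM: M, M nullable, giving M | MM.
Unchanged (no nullable symbols): S -> bb; M -> b; M -> bb; T -> a.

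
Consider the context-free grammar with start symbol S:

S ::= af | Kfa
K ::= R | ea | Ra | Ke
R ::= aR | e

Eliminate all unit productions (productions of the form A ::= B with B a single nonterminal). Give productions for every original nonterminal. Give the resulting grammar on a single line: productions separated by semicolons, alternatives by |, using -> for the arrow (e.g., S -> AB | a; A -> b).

S -> af | Kfa; K -> e | Ke | Ra | aR | ea; R -> e | aR

Unit productions: K->R.
Unit pairs (A ⇒* B via units): (K,R).
S: inherits non-unit rules of {S} → Kfa | af.
K: inherits non-unit rules of {K, R} → Ke | Ra | aR | e | ea.
R: inherits non-unit rules of {R} → aR | e.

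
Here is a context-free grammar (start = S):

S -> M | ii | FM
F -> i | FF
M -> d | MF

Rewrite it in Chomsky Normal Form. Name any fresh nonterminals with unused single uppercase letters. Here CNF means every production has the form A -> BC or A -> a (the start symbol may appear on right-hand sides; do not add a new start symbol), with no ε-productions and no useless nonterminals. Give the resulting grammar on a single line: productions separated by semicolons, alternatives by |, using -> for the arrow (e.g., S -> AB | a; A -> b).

S -> d | AA | FM | MF; A -> i; F -> i | FF; M -> d | MF

No ε-productions.
After unit-elimination: S -> d | FM | MF | ii; F -> i | FF; M -> d | MF.
TERM: introduce A -> i and substitute in every rule of length ≥2.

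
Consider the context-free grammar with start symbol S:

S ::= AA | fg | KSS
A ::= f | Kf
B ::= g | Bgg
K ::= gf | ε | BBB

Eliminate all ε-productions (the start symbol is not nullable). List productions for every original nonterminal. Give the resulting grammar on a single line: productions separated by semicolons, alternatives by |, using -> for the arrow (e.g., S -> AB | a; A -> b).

S -> AA | SS | fg | KSS; A -> f | Kf; B -> g | Bgg; K -> gf | BBB

Nullable set: {K}.
S -> KSS: K nullable, giving KSS | SS.
A -> Kf: K nullable, giving Kf | f.
Drop K -> ε.
Unchanged (no nullable symbols): S -> AA; S -> fg; A -> f; B -> Bgg; B -> g; K -> BBB; K -> gf.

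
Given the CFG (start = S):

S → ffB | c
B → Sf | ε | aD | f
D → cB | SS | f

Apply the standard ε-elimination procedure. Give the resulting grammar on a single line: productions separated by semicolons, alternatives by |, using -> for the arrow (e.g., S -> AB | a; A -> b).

S -> c | ff | ffB; B -> f | Sf | aD; D -> c | f | SS | cB

Nullable set: {B}.
S -> ffB: B nullable, giving ff | ffB.
Drop B -> ε.
D -> cB: B nullable, giving c | cB.
Unchanged (no nullable symbols): S -> c; B -> Sf; B -> aD; B -> f; D -> SS; D -> f.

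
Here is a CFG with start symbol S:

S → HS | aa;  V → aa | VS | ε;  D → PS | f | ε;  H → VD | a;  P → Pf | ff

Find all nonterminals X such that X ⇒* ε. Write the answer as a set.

Directly nullable (have an ε-rule): {D, V}.
H is nullable via H -> VD (every symbol on the right is already known nullable).
Not nullable: P, S — each has a terminal in every rule's right-hand side or depends on a non-nullable symbol.

{D, H, V}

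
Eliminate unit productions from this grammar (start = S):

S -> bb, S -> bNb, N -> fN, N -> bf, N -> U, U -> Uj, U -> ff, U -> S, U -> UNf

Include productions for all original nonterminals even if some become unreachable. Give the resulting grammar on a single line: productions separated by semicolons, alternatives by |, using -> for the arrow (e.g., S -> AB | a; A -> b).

Unit productions: N->U, U->S.
Unit pairs (A ⇒* B via units): (N,S), (N,U), (U,S).
S: inherits non-unit rules of {S} → bNb | bb.
N: inherits non-unit rules of {N, S, U} → UNf | Uj | bNb | bb | bf | fN | ff.
U: inherits non-unit rules of {S, U} → UNf | Uj | bNb | bb | ff.

S -> bb | bNb; N -> Uj | bb | bf | fN | ff | UNf | bNb; U -> Uj | bb | ff | UNf | bNb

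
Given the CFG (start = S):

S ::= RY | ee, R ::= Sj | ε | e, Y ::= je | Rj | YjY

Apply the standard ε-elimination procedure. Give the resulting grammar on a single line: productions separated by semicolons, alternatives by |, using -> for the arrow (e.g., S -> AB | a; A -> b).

S -> Y | RY | ee; R -> e | Sj; Y -> j | Rj | je | YjY

Nullable set: {R}.
S -> RY: R nullable, giving RY | Y.
Drop R -> ε.
Y -> Rj: R nullable, giving Rj | j.
Unchanged (no nullable symbols): S -> ee; R -> Sj; R -> e; Y -> YjY; Y -> je.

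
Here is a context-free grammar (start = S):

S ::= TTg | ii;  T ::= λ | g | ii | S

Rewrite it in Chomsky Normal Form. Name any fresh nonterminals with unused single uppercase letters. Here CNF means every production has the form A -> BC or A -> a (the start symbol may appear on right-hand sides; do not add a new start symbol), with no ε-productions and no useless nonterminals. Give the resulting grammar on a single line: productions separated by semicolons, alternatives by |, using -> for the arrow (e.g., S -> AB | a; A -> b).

Nullable: {T}; after ε-elimination: S -> g | Tg | ii | TTg; T -> S | g | ii.
After unit-elimination: S -> g | Tg | ii | TTg; T -> g | Tg | ii | TTg.
TERM: introduce A -> g, B -> i and substitute in every rule of length ≥2.
BIN: S -> TTA becomes S -> TC, C -> TA; T -> TTA becomes T -> TD, D -> TA.

S -> g | BB | TA | TC; A -> g; B -> i; C -> TA; D -> TA; T -> g | BB | TA | TD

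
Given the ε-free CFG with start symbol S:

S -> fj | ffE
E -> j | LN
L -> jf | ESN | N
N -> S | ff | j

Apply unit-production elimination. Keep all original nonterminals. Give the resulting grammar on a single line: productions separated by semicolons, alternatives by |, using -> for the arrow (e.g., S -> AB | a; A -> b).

Unit productions: L->N, N->S.
Unit pairs (A ⇒* B via units): (L,N), (L,S), (N,S).
S: inherits non-unit rules of {S} → ffE | fj.
E: inherits non-unit rules of {E} → LN | j.
L: inherits non-unit rules of {L, N, S} → ESN | ff | ffE | fj | j | jf.
N: inherits non-unit rules of {N, S} → ff | ffE | fj | j.

S -> fj | ffE; E -> j | LN; L -> j | ff | fj | jf | ESN | ffE; N -> j | ff | fj | ffE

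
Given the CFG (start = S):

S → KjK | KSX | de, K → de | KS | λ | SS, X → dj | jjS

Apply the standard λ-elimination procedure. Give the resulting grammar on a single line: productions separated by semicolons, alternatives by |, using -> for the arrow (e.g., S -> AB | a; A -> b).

Nullable set: {K}.
S -> KSX: K nullable, giving KSX | SX.
S -> KjK: K, K nullable, giving Kj | KjK | j | jK.
Drop K -> λ.
K -> KS: K nullable, giving KS | S.
Unchanged (no nullable symbols): S -> de; K -> SS; K -> de; X -> dj; X -> jjS.

S -> j | Kj | SX | de | jK | KSX | KjK; K -> S | KS | SS | de; X -> dj | jjS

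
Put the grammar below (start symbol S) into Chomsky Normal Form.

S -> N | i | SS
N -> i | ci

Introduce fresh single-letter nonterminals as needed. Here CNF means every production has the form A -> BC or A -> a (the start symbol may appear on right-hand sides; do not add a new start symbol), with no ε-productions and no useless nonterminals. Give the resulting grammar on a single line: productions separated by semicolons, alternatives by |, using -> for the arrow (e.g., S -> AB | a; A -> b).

S -> i | AB | SS; A -> c; B -> i

No ε-productions.
After unit-elimination: S -> i | SS | ci; N -> i | ci.
TERM: introduce A -> c, B -> i and substitute in every rule of length ≥2.
Drop unreachable/unproductive: N.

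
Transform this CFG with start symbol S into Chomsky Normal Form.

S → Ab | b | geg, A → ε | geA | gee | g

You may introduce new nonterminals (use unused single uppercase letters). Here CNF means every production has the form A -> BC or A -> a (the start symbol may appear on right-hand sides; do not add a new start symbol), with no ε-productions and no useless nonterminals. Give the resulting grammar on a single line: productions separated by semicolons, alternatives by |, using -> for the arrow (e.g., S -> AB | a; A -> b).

S -> b | AD | BG; A -> g | BC | BE | BF; B -> g; C -> e; D -> b; E -> CA; F -> CC; G -> CB

Nullable: {A}; after ε-elimination: S -> b | Ab | geg; A -> g | ge | geA | gee.
No unit productions to eliminate.
TERM: introduce D -> b, C -> e, B -> g and substitute in every rule of length ≥2.
BIN: A -> BCA becomes A -> BE, E -> CA; A -> BCC becomes A -> BF, F -> CC; S -> BCB becomes S -> BG, G -> CB.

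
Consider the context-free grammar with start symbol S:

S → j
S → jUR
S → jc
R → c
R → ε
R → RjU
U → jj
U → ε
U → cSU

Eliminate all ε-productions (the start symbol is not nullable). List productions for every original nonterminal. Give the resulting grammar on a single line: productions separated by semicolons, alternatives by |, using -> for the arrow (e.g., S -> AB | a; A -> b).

Nullable set: {R, U}.
S -> jUR: U, R nullable, giving j | jR | jU | jUR.
Drop R -> ε.
R -> RjU: R, U nullable, giving Rj | RjU | j | jU.
Drop U -> ε.
U -> cSU: U nullable, giving cS | cSU.
Unchanged (no nullable symbols): S -> j; S -> jc; R -> c; U -> jj.

S -> j | jR | jU | jc | jUR; R -> c | j | Rj | jU | RjU; U -> cS | jj | cSU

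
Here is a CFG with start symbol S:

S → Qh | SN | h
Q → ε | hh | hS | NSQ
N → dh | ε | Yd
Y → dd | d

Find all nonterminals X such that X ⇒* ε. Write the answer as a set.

Directly nullable (have an ε-rule): {N, Q}.
Not nullable: S, Y — each has a terminal in every rule's right-hand side or depends on a non-nullable symbol.

{N, Q}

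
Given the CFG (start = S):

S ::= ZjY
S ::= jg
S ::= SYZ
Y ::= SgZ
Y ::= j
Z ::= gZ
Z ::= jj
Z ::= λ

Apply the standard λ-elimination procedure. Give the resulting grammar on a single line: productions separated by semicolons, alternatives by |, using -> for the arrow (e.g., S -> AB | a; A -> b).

Nullable set: {Z}.
S -> SYZ: Z nullable, giving SY | SYZ.
S -> ZjY: Z nullable, giving ZjY | jY.
Y -> SgZ: Z nullable, giving Sg | SgZ.
Drop Z -> λ.
Z -> gZ: Z nullable, giving g | gZ.
Unchanged (no nullable symbols): S -> jg; Y -> j; Z -> jj.

S -> SY | jY | jg | SYZ | ZjY; Y -> j | Sg | SgZ; Z -> g | gZ | jj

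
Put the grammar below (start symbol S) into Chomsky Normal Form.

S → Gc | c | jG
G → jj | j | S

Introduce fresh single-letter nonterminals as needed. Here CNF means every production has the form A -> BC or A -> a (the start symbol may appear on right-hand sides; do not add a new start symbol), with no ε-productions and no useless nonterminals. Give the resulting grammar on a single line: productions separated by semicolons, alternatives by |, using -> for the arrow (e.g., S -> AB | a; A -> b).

No ε-productions.
After unit-elimination: S -> c | Gc | jG; G -> c | j | Gc | jG | jj.
TERM: introduce A -> c, B -> j and substitute in every rule of length ≥2.

S -> c | BG | GA; A -> c; B -> j; G -> c | j | BB | BG | GA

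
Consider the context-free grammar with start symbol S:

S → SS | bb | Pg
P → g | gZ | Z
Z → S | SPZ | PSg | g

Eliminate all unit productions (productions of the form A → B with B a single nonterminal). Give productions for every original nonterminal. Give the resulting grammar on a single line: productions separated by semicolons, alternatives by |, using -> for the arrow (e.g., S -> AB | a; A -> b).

Unit productions: P->Z, Z->S.
Unit pairs (A ⇒* B via units): (P,S), (P,Z), (Z,S).
S: inherits non-unit rules of {S} → Pg | SS | bb.
P: inherits non-unit rules of {P, S, Z} → PSg | Pg | SPZ | SS | bb | g | gZ.
Z: inherits non-unit rules of {S, Z} → PSg | Pg | SPZ | SS | bb | g.

S -> Pg | SS | bb; P -> g | Pg | SS | bb | gZ | PSg | SPZ; Z -> g | Pg | SS | bb | PSg | SPZ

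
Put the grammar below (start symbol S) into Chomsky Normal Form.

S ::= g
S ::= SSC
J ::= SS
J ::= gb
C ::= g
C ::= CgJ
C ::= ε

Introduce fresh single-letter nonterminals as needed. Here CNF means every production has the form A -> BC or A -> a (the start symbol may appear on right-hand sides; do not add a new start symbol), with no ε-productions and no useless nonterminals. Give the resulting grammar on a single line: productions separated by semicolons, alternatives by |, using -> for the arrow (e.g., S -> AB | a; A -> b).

Nullable: {C}; after ε-elimination: S -> g | SS | SSC; C -> g | gJ | CgJ; J -> SS | gb.
No unit productions to eliminate.
TERM: introduce B -> b, A -> g and substitute in every rule of length ≥2.
BIN: C -> CAJ becomes C -> CD, D -> AJ; S -> SSC becomes S -> SE, E -> SC.

S -> g | SE | SS; A -> g; B -> b; C -> g | AJ | CD; D -> AJ; E -> SC; J -> AB | SS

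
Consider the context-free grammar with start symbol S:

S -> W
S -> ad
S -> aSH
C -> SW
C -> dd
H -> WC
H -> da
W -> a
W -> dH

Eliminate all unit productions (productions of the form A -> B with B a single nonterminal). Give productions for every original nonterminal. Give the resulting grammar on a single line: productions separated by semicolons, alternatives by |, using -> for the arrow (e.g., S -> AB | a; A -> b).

Unit productions: S->W.
Unit pairs (A ⇒* B via units): (S,W).
S: inherits non-unit rules of {S, W} → a | aSH | ad | dH.
C: inherits non-unit rules of {C} → SW | dd.
H: inherits non-unit rules of {H} → WC | da.
W: inherits non-unit rules of {W} → a | dH.

S -> a | ad | dH | aSH; C -> SW | dd; H -> WC | da; W -> a | dH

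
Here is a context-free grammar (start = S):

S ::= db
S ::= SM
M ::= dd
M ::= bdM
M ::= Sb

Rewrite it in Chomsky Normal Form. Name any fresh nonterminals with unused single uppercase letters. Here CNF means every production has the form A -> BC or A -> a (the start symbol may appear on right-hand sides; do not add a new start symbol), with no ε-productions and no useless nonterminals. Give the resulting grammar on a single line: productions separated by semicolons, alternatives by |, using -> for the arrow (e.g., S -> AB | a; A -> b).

S -> BA | SM; A -> b; B -> d; C -> BM; M -> AC | BB | SA

No ε-productions.
No unit productions to eliminate.
TERM: introduce A -> b, B -> d and substitute in every rule of length ≥2.
BIN: M -> ABM becomes M -> AC, C -> BM.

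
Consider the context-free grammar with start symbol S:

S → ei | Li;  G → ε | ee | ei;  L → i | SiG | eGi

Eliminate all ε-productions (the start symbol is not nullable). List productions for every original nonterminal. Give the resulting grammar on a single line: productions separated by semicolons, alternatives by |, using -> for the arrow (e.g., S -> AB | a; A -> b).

S -> Li | ei; G -> ee | ei; L -> i | Si | ei | SiG | eGi

Nullable set: {G}.
Drop G -> ε.
L -> SiG: G nullable, giving Si | SiG.
L -> eGi: G nullable, giving eGi | ei.
Unchanged (no nullable symbols): S -> Li; S -> ei; G -> ee; G -> ei; L -> i.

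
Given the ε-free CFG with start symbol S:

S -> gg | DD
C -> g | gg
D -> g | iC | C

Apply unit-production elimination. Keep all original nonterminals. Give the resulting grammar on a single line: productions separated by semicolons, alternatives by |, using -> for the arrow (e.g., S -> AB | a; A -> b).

S -> DD | gg; C -> g | gg; D -> g | gg | iC

Unit productions: D->C.
Unit pairs (A ⇒* B via units): (D,C).
S: inherits non-unit rules of {S} → DD | gg.
C: inherits non-unit rules of {C} → g | gg.
D: inherits non-unit rules of {C, D} → g | gg | iC.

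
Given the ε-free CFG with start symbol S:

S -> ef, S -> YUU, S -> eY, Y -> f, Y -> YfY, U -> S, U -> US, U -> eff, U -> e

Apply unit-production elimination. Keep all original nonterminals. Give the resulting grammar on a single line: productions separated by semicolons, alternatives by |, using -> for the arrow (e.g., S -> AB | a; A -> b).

Unit productions: U->S.
Unit pairs (A ⇒* B via units): (U,S).
S: inherits non-unit rules of {S} → YUU | eY | ef.
U: inherits non-unit rules of {S, U} → US | YUU | e | eY | ef | eff.
Y: inherits non-unit rules of {Y} → YfY | f.

S -> eY | ef | YUU; U -> e | US | eY | ef | YUU | eff; Y -> f | YfY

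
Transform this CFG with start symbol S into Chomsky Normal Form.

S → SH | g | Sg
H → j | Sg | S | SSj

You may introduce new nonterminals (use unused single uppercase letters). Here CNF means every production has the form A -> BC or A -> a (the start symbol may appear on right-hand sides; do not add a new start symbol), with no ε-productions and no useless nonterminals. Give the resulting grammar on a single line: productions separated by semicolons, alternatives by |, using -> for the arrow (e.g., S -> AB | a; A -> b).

No ε-productions.
After unit-elimination: S -> g | SH | Sg; H -> g | j | SH | Sg | SSj.
TERM: introduce B -> g, A -> j and substitute in every rule of length ≥2.
BIN: H -> SSA becomes H -> SC, C -> SA.

S -> g | SB | SH; A -> j; B -> g; C -> SA; H -> g | j | SB | SC | SH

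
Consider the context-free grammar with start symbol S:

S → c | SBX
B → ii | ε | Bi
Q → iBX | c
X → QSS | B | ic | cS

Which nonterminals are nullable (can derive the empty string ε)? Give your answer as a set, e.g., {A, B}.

Directly nullable (have an ε-rule): {B}.
X is nullable via X -> B (every symbol on the right is already known nullable).
Not nullable: Q, S — each has a terminal in every rule's right-hand side or depends on a non-nullable symbol.

{B, X}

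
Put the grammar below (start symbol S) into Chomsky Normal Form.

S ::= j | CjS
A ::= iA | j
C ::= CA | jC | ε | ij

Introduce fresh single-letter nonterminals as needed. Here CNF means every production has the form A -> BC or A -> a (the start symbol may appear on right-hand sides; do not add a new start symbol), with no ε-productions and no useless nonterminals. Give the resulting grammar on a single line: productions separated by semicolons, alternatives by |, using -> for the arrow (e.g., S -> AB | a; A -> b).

Nullable: {C}; after ε-elimination: S -> j | jS | CjS; A -> j | iA; C -> A | j | CA | ij | jC.
After unit-elimination: S -> j | jS | CjS; A -> j | iA; C -> j | CA | iA | ij | jC.
TERM: introduce B -> i, D -> j and substitute in every rule of length ≥2.
BIN: S -> CDS becomes S -> CE, E -> DS.

S -> j | CE | DS; A -> j | BA; B -> i; C -> j | BA | BD | CA | DC; D -> j; E -> DS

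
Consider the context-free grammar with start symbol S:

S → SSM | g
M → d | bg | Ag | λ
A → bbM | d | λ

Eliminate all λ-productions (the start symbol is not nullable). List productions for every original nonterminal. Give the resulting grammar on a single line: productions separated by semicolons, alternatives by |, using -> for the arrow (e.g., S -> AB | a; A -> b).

Nullable set: {A, M}.
S -> SSM: M nullable, giving SS | SSM.
Drop A -> λ.
A -> bbM: M nullable, giving bb | bbM.
Drop M -> λ.
M -> Ag: A nullable, giving Ag | g.
Unchanged (no nullable symbols): S -> g; A -> d; M -> bg; M -> d.

S -> g | SS | SSM; A -> d | bb | bbM; M -> d | g | Ag | bg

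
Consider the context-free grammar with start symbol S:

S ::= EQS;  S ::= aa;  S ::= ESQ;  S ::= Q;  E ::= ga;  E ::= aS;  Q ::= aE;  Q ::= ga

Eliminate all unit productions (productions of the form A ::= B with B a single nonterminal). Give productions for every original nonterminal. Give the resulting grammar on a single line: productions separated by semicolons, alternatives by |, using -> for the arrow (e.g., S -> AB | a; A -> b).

S -> aE | aa | ga | EQS | ESQ; E -> aS | ga; Q -> aE | ga

Unit productions: S->Q.
Unit pairs (A ⇒* B via units): (S,Q).
S: inherits non-unit rules of {Q, S} → EQS | ESQ | aE | aa | ga.
E: inherits non-unit rules of {E} → aS | ga.
Q: inherits non-unit rules of {Q} → aE | ga.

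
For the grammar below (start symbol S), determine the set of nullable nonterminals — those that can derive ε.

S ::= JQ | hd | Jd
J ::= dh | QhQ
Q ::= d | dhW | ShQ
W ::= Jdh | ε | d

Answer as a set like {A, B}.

Directly nullable (have an ε-rule): {W}.
Not nullable: J, Q, S — each has a terminal in every rule's right-hand side or depends on a non-nullable symbol.

{W}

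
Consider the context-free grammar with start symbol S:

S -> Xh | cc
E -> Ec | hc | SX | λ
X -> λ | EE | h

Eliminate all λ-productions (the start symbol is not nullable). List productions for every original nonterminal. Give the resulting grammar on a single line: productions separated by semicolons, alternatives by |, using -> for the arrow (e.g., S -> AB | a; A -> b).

S -> h | Xh | cc; E -> S | c | Ec | SX | hc; X -> E | h | EE

Nullable set: {E, X}.
S -> Xh: X nullable, giving Xh | h.
Drop E -> λ.
E -> Ec: E nullable, giving Ec | c.
E -> SX: X nullable, giving S | SX.
Drop X -> λ.
X -> EE: E, E nullable, giving E | EE.
Unchanged (no nullable symbols): S -> cc; E -> hc; X -> h.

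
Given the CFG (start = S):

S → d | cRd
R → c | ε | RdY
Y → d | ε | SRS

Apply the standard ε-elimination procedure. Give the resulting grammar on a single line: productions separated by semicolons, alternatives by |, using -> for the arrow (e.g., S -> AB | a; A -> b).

S -> d | cd | cRd; R -> c | d | Rd | dY | RdY; Y -> d | SS | SRS

Nullable set: {R, Y}.
S -> cRd: R nullable, giving cRd | cd.
Drop R -> ε.
R -> RdY: R, Y nullable, giving Rd | RdY | d | dY.
Drop Y -> ε.
Y -> SRS: R nullable, giving SRS | SS.
Unchanged (no nullable symbols): S -> d; R -> c; Y -> d.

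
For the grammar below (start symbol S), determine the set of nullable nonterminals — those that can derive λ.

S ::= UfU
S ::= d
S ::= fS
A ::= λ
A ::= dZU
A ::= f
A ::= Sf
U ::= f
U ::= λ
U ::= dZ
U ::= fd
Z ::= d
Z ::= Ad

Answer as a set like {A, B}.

Directly nullable (have an ε-rule): {A, U}.
Not nullable: S, Z — each has a terminal in every rule's right-hand side or depends on a non-nullable symbol.

{A, U}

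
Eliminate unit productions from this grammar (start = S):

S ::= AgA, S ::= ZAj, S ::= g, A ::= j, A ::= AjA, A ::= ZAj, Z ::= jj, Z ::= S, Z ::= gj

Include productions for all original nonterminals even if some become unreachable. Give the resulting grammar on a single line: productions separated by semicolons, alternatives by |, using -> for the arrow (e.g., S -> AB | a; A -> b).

S -> g | AgA | ZAj; A -> j | AjA | ZAj; Z -> g | gj | jj | AgA | ZAj

Unit productions: Z->S.
Unit pairs (A ⇒* B via units): (Z,S).
S: inherits non-unit rules of {S} → AgA | ZAj | g.
A: inherits non-unit rules of {A} → AjA | ZAj | j.
Z: inherits non-unit rules of {S, Z} → AgA | ZAj | g | gj | jj.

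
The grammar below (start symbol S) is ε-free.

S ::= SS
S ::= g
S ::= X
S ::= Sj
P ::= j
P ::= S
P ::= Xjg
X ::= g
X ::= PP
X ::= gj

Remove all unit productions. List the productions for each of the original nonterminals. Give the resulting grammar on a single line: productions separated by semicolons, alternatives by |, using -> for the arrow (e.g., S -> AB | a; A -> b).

S -> g | PP | SS | Sj | gj; P -> g | j | PP | SS | Sj | gj | Xjg; X -> g | PP | gj

Unit productions: P->S, S->X.
Unit pairs (A ⇒* B via units): (P,S), (P,X), (S,X).
S: inherits non-unit rules of {S, X} → PP | SS | Sj | g | gj.
P: inherits non-unit rules of {P, S, X} → PP | SS | Sj | Xjg | g | gj | j.
X: inherits non-unit rules of {X} → PP | g | gj.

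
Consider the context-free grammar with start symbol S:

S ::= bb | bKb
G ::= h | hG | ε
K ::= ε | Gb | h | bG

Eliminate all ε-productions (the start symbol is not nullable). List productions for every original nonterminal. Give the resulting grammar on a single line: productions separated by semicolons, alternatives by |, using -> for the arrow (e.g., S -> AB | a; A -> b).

S -> bb | bKb; G -> h | hG; K -> b | h | Gb | bG

Nullable set: {G, K}.
S -> bKb: K nullable, giving bKb | bb.
Drop G -> ε.
G -> hG: G nullable, giving h | hG.
Drop K -> ε.
K -> Gb: G nullable, giving Gb | b.
K -> bG: G nullable, giving b | bG.
Unchanged (no nullable symbols): S -> bb; G -> h; K -> h.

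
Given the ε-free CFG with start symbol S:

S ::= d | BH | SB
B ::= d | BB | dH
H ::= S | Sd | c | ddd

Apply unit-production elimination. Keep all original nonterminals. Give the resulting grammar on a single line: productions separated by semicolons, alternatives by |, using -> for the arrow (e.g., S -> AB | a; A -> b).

S -> d | BH | SB; B -> d | BB | dH; H -> c | d | BH | SB | Sd | ddd

Unit productions: H->S.
Unit pairs (A ⇒* B via units): (H,S).
S: inherits non-unit rules of {S} → BH | SB | d.
B: inherits non-unit rules of {B} → BB | d | dH.
H: inherits non-unit rules of {H, S} → BH | SB | Sd | c | d | ddd.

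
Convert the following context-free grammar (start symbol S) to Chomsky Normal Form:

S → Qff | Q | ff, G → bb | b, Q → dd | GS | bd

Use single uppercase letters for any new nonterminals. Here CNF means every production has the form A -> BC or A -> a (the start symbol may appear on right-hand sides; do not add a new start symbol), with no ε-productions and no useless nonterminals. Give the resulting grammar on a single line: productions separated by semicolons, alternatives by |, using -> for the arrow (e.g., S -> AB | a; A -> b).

No ε-productions.
After unit-elimination: S -> GS | bd | dd | ff | Qff; G -> b | bb; Q -> GS | bd | dd.
TERM: introduce A -> b, B -> d, C -> f and substitute in every rule of length ≥2.
BIN: S -> QCC becomes S -> QD, D -> CC.

S -> AB | BB | CC | GS | QD; A -> b; B -> d; C -> f; D -> CC; G -> b | AA; Q -> AB | BB | GS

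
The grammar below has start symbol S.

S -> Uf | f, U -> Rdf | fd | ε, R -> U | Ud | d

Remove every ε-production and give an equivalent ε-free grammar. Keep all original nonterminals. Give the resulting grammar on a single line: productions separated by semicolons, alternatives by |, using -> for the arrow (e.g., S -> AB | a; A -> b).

S -> f | Uf; R -> U | d | Ud; U -> df | fd | Rdf

Nullable set: {R, U}.
S -> Uf: U nullable, giving Uf | f.
R -> U: U nullable, giving U.
R -> Ud: U nullable, giving Ud | d.
Drop U -> ε.
U -> Rdf: R nullable, giving Rdf | df.
Unchanged (no nullable symbols): S -> f; R -> d; U -> fd.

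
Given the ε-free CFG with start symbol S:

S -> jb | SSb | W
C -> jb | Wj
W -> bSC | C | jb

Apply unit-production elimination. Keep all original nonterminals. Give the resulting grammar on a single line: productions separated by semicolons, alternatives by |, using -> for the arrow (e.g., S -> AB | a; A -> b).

S -> Wj | jb | SSb | bSC; C -> Wj | jb; W -> Wj | jb | bSC

Unit productions: S->W, W->C.
Unit pairs (A ⇒* B via units): (S,C), (S,W), (W,C).
S: inherits non-unit rules of {C, S, W} → SSb | Wj | bSC | jb.
C: inherits non-unit rules of {C} → Wj | jb.
W: inherits non-unit rules of {C, W} → Wj | bSC | jb.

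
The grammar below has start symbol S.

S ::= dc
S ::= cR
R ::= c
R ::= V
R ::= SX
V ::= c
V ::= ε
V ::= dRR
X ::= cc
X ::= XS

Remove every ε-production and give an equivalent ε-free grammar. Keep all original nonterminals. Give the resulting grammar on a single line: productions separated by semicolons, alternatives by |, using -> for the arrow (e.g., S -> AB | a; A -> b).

Nullable set: {R, V}.
S -> cR: R nullable, giving c | cR.
R -> V: V nullable, giving V.
Drop V -> ε.
V -> dRR: R, R nullable, giving d | dR | dRR.
Unchanged (no nullable symbols): S -> dc; R -> SX; R -> c; V -> c; X -> XS; X -> cc.

S -> c | cR | dc; R -> V | c | SX; V -> c | d | dR | dRR; X -> XS | cc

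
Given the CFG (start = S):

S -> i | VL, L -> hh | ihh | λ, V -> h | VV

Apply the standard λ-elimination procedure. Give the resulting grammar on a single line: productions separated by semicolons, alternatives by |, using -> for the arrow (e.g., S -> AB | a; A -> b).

Nullable set: {L}.
S -> VL: L nullable, giving V | VL.
Drop L -> λ.
Unchanged (no nullable symbols): S -> i; L -> hh; L -> ihh; V -> VV; V -> h.

S -> V | i | VL; L -> hh | ihh; V -> h | VV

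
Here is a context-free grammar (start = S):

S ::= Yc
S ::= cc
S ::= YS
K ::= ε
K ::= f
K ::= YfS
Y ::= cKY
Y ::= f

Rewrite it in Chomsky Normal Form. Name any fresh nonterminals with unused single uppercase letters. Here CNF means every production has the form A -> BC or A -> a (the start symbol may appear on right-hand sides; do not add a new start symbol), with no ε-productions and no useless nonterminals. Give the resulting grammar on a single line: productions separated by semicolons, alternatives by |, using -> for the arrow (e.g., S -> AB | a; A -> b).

Nullable: {K}; after ε-elimination: S -> YS | Yc | cc; K -> f | YfS; Y -> f | cY | cKY.
No unit productions to eliminate.
TERM: introduce B -> c, A -> f and substitute in every rule of length ≥2.
BIN: K -> YAS becomes K -> YC, C -> AS; Y -> BKY becomes Y -> BD, D -> KY.

S -> BB | YB | YS; A -> f; B -> c; C -> AS; D -> KY; K -> f | YC; Y -> f | BD | BY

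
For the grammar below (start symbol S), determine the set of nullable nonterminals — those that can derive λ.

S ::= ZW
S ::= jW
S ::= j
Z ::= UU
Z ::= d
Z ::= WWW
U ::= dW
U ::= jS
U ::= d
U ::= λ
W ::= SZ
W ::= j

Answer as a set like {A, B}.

{U, Z}

Directly nullable (have an ε-rule): {U}.
Z is nullable via Z -> UU (every symbol on the right is already known nullable).
Not nullable: S, W — each has a terminal in every rule's right-hand side or depends on a non-nullable symbol.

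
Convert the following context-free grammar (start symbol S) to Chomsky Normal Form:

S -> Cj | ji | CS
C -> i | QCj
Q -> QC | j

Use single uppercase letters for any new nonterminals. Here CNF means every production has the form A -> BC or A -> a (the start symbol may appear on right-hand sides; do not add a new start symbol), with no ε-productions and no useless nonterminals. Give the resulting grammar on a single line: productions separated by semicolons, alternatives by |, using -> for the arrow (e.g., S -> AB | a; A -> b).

S -> AB | CA | CS; A -> j; B -> i; C -> i | QD; D -> CA; Q -> j | QC

No ε-productions.
No unit productions to eliminate.
TERM: introduce B -> i, A -> j and substitute in every rule of length ≥2.
BIN: C -> QCA becomes C -> QD, D -> CA.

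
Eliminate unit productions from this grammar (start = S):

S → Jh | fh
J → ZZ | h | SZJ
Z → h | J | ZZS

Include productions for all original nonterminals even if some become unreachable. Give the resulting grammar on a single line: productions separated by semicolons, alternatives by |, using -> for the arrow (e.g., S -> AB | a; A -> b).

S -> Jh | fh; J -> h | ZZ | SZJ; Z -> h | ZZ | SZJ | ZZS

Unit productions: Z->J.
Unit pairs (A ⇒* B via units): (Z,J).
S: inherits non-unit rules of {S} → Jh | fh.
J: inherits non-unit rules of {J} → SZJ | ZZ | h.
Z: inherits non-unit rules of {J, Z} → SZJ | ZZ | ZZS | h.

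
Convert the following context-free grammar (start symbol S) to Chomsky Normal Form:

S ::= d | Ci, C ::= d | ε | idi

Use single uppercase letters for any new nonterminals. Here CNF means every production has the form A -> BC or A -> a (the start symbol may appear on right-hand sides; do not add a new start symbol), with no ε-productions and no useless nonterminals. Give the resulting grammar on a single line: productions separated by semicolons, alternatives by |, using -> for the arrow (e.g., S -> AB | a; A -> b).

Nullable: {C}; after ε-elimination: S -> d | i | Ci; C -> d | idi.
No unit productions to eliminate.
TERM: introduce B -> d, A -> i and substitute in every rule of length ≥2.
BIN: C -> ABA becomes C -> AD, D -> BA.

S -> d | i | CA; A -> i; B -> d; C -> d | AD; D -> BA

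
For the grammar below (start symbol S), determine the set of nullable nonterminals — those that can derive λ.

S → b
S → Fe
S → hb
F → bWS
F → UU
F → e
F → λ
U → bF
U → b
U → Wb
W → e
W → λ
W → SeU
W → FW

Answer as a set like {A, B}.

Directly nullable (have an ε-rule): {F, W}.
Not nullable: S, U — each has a terminal in every rule's right-hand side or depends on a non-nullable symbol.

{F, W}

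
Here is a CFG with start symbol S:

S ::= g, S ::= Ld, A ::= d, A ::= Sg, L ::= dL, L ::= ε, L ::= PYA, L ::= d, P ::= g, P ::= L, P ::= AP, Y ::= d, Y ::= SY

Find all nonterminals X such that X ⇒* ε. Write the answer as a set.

Directly nullable (have an ε-rule): {L}.
P is nullable via P -> L (every symbol on the right is already known nullable).
Not nullable: A, S, Y — each has a terminal in every rule's right-hand side or depends on a non-nullable symbol.

{L, P}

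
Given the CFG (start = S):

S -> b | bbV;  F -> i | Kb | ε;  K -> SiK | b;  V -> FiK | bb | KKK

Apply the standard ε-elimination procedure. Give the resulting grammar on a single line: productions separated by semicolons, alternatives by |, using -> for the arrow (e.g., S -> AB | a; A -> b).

Nullable set: {F}.
Drop F -> ε.
V -> FiK: F nullable, giving FiK | iK.
Unchanged (no nullable symbols): S -> b; S -> bbV; F -> Kb; F -> i; K -> SiK; K -> b; V -> KKK; V -> bb.

S -> b | bbV; F -> i | Kb; K -> b | SiK; V -> bb | iK | FiK | KKK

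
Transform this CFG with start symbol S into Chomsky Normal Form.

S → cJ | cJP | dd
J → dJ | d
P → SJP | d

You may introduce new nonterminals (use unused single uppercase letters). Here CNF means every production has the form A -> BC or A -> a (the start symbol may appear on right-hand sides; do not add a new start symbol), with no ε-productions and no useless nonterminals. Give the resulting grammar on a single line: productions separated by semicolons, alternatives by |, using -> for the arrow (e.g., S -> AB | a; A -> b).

No ε-productions.
No unit productions to eliminate.
TERM: introduce B -> c, A -> d and substitute in every rule of length ≥2.
BIN: P -> SJP becomes P -> SC, C -> JP; S -> BJP becomes S -> BD, D -> JP.

S -> AA | BD | BJ; A -> d; B -> c; C -> JP; D -> JP; J -> d | AJ; P -> d | SC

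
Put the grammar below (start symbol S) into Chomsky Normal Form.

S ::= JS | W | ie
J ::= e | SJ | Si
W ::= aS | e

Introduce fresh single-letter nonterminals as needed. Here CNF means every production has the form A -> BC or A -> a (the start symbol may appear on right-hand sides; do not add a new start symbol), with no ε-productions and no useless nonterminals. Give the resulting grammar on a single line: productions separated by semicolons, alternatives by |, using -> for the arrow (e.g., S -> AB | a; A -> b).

No ε-productions.
After unit-elimination: S -> e | JS | aS | ie; J -> e | SJ | Si; W -> e | aS.
TERM: introduce B -> a, C -> e, A -> i and substitute in every rule of length ≥2.
Drop unreachable/unproductive: W.

S -> e | AC | BS | JS; A -> i; B -> a; C -> e; J -> e | SA | SJ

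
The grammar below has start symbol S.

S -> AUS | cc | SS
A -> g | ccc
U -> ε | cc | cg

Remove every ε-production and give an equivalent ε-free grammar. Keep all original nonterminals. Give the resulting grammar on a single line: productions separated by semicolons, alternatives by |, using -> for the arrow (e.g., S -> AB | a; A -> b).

S -> AS | SS | cc | AUS; A -> g | ccc; U -> cc | cg

Nullable set: {U}.
S -> AUS: U nullable, giving AS | AUS.
Drop U -> ε.
Unchanged (no nullable symbols): S -> SS; S -> cc; A -> ccc; A -> g; U -> cc; U -> cg.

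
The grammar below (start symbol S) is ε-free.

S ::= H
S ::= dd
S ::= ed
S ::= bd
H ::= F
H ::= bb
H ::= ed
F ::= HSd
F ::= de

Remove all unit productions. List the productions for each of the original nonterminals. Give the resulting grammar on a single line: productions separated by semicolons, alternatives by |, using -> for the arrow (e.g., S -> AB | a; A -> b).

S -> bb | bd | dd | de | ed | HSd; F -> de | HSd; H -> bb | de | ed | HSd

Unit productions: H->F, S->H.
Unit pairs (A ⇒* B via units): (H,F), (S,F), (S,H).
S: inherits non-unit rules of {F, H, S} → HSd | bb | bd | dd | de | ed.
F: inherits non-unit rules of {F} → HSd | de.
H: inherits non-unit rules of {F, H} → HSd | bb | de | ed.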